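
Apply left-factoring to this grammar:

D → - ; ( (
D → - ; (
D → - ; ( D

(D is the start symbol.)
Left-factoring transforms A → αβ₁ | αβ₂ into A → αA' and A' → β₁ | β₂
(α is the longest common prefix among the alternatives). Repeat until
no nonterminal has two alternatives with a common prefix.

Round 1: D has alternatives sharing prefix '- ; ('. Introduce D': D → - ; ( D'
  Add: D' → (
  Add: D' → ε
  Add: D' → D

No remaining common prefixes — done.

Resulting grammar:
D → - ; ( D'
D' → (
D' → ε
D' → D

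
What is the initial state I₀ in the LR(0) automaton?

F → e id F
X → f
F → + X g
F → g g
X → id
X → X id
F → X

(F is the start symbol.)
{ [F → . + X g], [F → . X], [F → . e id F], [F → . g g], [F' → . F], [X → . X id], [X → . f], [X → . id] }

First, augment the grammar with F' → F
I₀ = CLOSURE({ [F' → . F] }):
  [F' → . F] has the dot before F: add [F → . e id F], [F → . + X g], [F → . g g], [F → . X]
  [F → . X] has the dot before X: add [X → . f], [X → . id], [X → . X id]
No further items can be added.

I₀ = { [F → . + X g], [F → . X], [F → . e id F], [F → . g g], [F' → . F], [X → . X id], [X → . f], [X → . id] }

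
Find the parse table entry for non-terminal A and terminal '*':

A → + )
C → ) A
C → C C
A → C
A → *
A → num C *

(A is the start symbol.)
To find M[A, '*'], we find productions for A where '*' is in the predict set (PREDICT(N → α) = (FIRST(α) \ {ε}) ∪ (FOLLOW(N) if α ⇒* ε)).

Relevant sets:
  FIRST(C) = { ')' }

A → + ): PREDICT = { '+' }
A → C: PREDICT = { ')' }
A → *: PREDICT = { '*' }
  '*' is in predict set, so this production goes in M[A, '*']
A → num C *: PREDICT = { 'num' }

M[A, '*'] = A → *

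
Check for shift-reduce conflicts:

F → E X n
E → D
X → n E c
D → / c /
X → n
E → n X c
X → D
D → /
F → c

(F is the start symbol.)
A shift-reduce conflict occurs when an LR(0) state has both:
  - a complete (reduce) item [A → α .] (dot at the end), and
  - a shift item [B → β . c γ] (dot before a terminal).

Augment with F' → F and build the canonical LR(0) collection (I0 = CLOSURE({[F' → . F]}), then GOTO on every symbol after a dot until no new states appear). It has 17 states:
  I0: { [D → . / c /], [D → . /], [E → . D], [E → . n X c], [F → . E X n], [F → . c], [F' → . F] }  — shift
  I1: { [D → / . c /], [D → / .] }  — shift, reduce
  I2: { [E → D .] }  — reduce
  I3: { [D → . / c /], [D → . /], [F → E . X n], [X → . D], [X → . n E c], [X → . n] }  — shift
  I4: { [F' → F .] }  — accept
  I5: { [F → c .] }  — reduce
  I6: { [D → . / c /], [D → . /], [E → n . X c], [X → . D], [X → . n E c], [X → . n] }  — shift
  I7: { [X → D .] }  — reduce
  I8: { [E → n X . c] }  — shift
  I9: { [D → . / c /], [D → . /], [E → . D], [E → . n X c], [X → n . E c], [X → n .] }  — shift, reduce
  I10: { [X → n E . c] }  — shift
  I11: { [X → n E c .] }  — reduce
  I12: { [E → n X c .] }  — reduce
  I13: { [F → E X . n] }  — shift
  I14: { [F → E X n .] }  — reduce
  I15: { [D → / c . /] }  — shift
  I16: { [D → / c / .] }  — reduce

I1 contains reduce item [D → / .] and shift item [D → / . c /] — shift-reduce conflict.
I9 contains reduce item [X → n .] and shift items [D → . /], [D → . / c /], [E → . n X c] — shift-reduce conflict.

Answer: Yes — I1: [D → / .] vs [D → / . c /]; I9: [X → n .] vs [D → . /]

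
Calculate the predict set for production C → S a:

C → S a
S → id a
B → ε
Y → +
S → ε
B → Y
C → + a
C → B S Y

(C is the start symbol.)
PREDICT(C → S a) = (FIRST(RHS) \ {ε}) ∪ (FOLLOW(C) if ε ∈ FIRST(RHS), i.e. RHS ⇒* ε)
FIRST(S) = { 'id', ε }
FIRST(S a) = { 'a', 'id' }
ε ∉ FIRST(S a), so FOLLOW(C) is not added.
PREDICT(C → S a) = { 'a', 'id' }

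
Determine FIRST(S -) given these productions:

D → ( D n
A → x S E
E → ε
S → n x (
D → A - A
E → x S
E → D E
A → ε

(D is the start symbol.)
FIRST sets of the non-terminals involved (from the grammar, by fixed-point iteration):
  FIRST(S) = { 'n' }

To compute FIRST(S -), process the symbols left to right:
Symbol S is a non-terminal. Add FIRST(S) \ {ε} = { 'n' }
S is not nullable (ε ∉ FIRST(S)), so stop here.
FIRST(S -) = { 'n' }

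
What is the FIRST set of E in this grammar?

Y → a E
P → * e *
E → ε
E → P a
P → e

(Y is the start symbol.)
To compute FIRST(E), examine every production with E on the left-hand side, reading each right-hand side left to right until a non-nullable symbol is reached.

FIRST sets of the other non-terminals involved (by the same procedure, iterated to a fixed point):
  FIRST(P) = { '*', 'e' }

From E → ε:
  - ε-production, so ε ∈ FIRST(E)
From E → P a:
  - P is a non-terminal: add FIRST(P) \ {ε} = { '*', 'e' }
    P is not nullable, so stop

Collecting: FIRST(E) = { '*', 'e', ε }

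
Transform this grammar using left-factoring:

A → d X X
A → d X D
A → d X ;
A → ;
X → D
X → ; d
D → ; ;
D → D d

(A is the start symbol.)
Left-factoring transforms A → αβ₁ | αβ₂ into A → αA' and A' → β₁ | β₂
(α is the longest common prefix among the alternatives). Repeat until
no nonterminal has two alternatives with a common prefix.

Round 1: A has alternatives sharing prefix 'd X'. Introduce A': A → d X A'
  Add: A' → X
  Add: A' → D
  Add: A' → ;

No remaining common prefixes — done.

Resulting grammar:
A → d X A'
A' → X
A' → D
A' → ;
A → ;
X → D
X → ; d
D → ; ;
D → D d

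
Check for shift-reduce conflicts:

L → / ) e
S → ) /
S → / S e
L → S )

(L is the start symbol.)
No shift-reduce conflicts

Augment with L' → L and build the canonical LR(0) collection (I0 = CLOSURE({[L' → . L]}), then GOTO on every symbol after a dot until no new states appear). It has 12 states:
  I0: { [L → . / ) e], [L → . S )], [L' → . L], [S → . ) /], [S → . / S e] }  — shift
  I1: { [S → ) . /] }  — shift
  I2: { [L → / . ) e], [S → . ) /], [S → . / S e], [S → / . S e] }  — shift
  I3: { [L' → L .] }  — accept
  I4: { [L → S . )] }  — shift
  I5: { [L → S ) .] }  — reduce
  I6: { [L → / ) . e], [S → ) . /] }  — shift
  I7: { [S → . ) /], [S → . / S e], [S → / . S e] }  — shift
  I8: { [S → / S . e] }  — shift
  I9: { [S → / S e .] }  — reduce
  I10: { [S → ) / .] }  — reduce
  I11: { [L → / ) e .] }  — reduce

No state contains both a complete item and a shift item.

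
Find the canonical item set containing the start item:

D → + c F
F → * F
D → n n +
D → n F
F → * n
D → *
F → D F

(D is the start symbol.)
First, augment the grammar with D' → D
I₀ = CLOSURE({ [D' → . D] }):
  [D' → . D] has the dot before D: add [D → . + c F], [D → . n n +], [D → . n F], [D → . *]
No further items can be added.

I₀ = { [D → . *], [D → . + c F], [D → . n F], [D → . n n +], [D' → . D] }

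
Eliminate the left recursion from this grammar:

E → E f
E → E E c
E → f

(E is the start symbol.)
E → f E'
E' → f E'
E' → E c E'
E' → ε

E is directly left-recursive. The standard transformation for
  A → A α₁ | ... | A α_m | β₁ | ... | β_n
is
  A  → β₁ A' | ... | β_n A'
  A' → α₁ A' | ... | α_m A' | ε

E → f becomes E → f E'
E → E f becomes E' → f E'
E → E E c becomes E' → E c E'
Add E' → ε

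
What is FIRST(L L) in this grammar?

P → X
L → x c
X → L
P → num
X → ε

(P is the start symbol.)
{ 'x' }

FIRST sets of the non-terminals involved (from the grammar, by fixed-point iteration):
  FIRST(L) = { 'x' }

To compute FIRST(L L), process the symbols left to right:
Symbol L is a non-terminal. Add FIRST(L) \ {ε} = { 'x' }
L is not nullable (ε ∉ FIRST(L)), so stop here.
FIRST(L L) = { 'x' }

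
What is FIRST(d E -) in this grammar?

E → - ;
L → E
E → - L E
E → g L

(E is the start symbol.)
{ 'd' }

To compute FIRST(d E -), process the symbols left to right:
Symbol d is a terminal. Add 'd' and stop.
FIRST(d E -) = { 'd' }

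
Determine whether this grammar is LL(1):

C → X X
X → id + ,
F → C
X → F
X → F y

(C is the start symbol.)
Relevant sets:
  FIRST(F) = { 'id' }

For X:
  PREDICT(X → id '+' ',') = { 'id' }
  PREDICT(X → F) = { 'id' }
  PREDICT(X → F y) = { 'id' }
C, F have a single production, so nothing to check there.

Conflict found: Predict set conflict for X: { 'id' }
The grammar is NOT LL(1).

Answer: No. Predict set conflict for X: { 'id' }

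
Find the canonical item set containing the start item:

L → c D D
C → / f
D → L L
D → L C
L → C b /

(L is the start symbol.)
{ [C → . / f], [L → . C b /], [L → . c D D], [L' → . L] }

First, augment the grammar with L' → L
I₀ = CLOSURE({ [L' → . L] }):
  [L' → . L] has the dot before L: add [L → . c D D], [L → . C b /]
  [L → . C b /] has the dot before C: add [C → . / f]
No further items can be added.

I₀ = { [C → . / f], [L → . C b /], [L → . c D D], [L' → . L] }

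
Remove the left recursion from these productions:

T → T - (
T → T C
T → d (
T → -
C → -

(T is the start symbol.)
T → d ( T'
T → - T'
T' → - ( T'
T' → C T'
T' → ε
C → -

T is directly left-recursive. The standard transformation for
  A → A α₁ | ... | A α_m | β₁ | ... | β_n
is
  A  → β₁ A' | ... | β_n A'
  A' → α₁ A' | ... | α_m A' | ε

T → d ( becomes T → d ( T'
T → - becomes T → - T'
T → T - ( becomes T' → - ( T'
T → T C becomes T' → C T'
Add T' → ε

Productions for other non-terminals are unchanged:
  C → -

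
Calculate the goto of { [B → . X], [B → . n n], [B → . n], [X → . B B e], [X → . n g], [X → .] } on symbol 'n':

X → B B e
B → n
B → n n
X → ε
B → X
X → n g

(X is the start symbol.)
GOTO(I, 'n') = CLOSURE({ [A → αX.β] : [A → α.Xβ] ∈ I, X = 'n' })

Items with dot before 'n', with the dot advanced:
  [B → . n] → [B → n .]
  [B → . n n] → [B → n . n]
  [X → . n g] → [X → n . g]
Closure adds nothing (no advanced item has the dot before a non-terminal).

GOTO = { [B → n . n], [B → n .], [X → n . g] }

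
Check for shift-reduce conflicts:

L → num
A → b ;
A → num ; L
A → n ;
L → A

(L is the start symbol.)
Yes — I5: [L → num .] vs [A → num . ; L]

Augment with L' → L and build the canonical LR(0) collection (I0 = CLOSURE({[L' → . L]}), then GOTO on every symbol after a dot until no new states appear). It has 10 states:
  I0: { [A → . b ;], [A → . n ;], [A → . num ; L], [L → . A], [L → . num], [L' → . L] }  — shift
  I1: { [L → A .] }  — reduce
  I2: { [L' → L .] }  — accept
  I3: { [A → b . ;] }  — shift
  I4: { [A → n . ;] }  — shift
  I5: { [A → num . ; L], [L → num .] }  — shift, reduce
  I6: { [A → . b ;], [A → . n ;], [A → . num ; L], [A → num ; . L], [L → . A], [L → . num] }  — shift
  I7: { [A → num ; L .] }  — reduce
  I8: { [A → n ; .] }  — reduce
  I9: { [A → b ; .] }  — reduce

I5 contains reduce item [L → num .] and shift item [A → num . ; L] — shift-reduce conflict.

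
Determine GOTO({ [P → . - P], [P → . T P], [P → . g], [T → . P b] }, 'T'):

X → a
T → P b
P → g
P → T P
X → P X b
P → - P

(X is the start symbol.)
GOTO(I, 'T') = CLOSURE({ [A → αX.β] : [A → α.Xβ] ∈ I, X = 'T' })

Items with dot before 'T', with the dot advanced:
  [P → . T P] → [P → T . P]
Closure of the advanced items:
  [P → T . P] has the dot before P: add [P → . g], [P → . T P], [P → . - P]
  [P → . T P] has the dot before T: add [T → . P b]

GOTO = { [P → . - P], [P → . T P], [P → . g], [P → T . P], [T → . P b] }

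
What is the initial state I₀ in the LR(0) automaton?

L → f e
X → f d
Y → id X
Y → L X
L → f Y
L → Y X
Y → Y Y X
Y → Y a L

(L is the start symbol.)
First, augment the grammar with L' → L
I₀ = CLOSURE({ [L' → . L] }):
  [L' → . L] has the dot before L: add [L → . f e], [L → . f Y], [L → . Y X]
  [L → . Y X] has the dot before Y: add [Y → . id X], [Y → . L X], [Y → . Y Y X], [Y → . Y a L]
No further items can be added.

I₀ = { [L → . Y X], [L → . f Y], [L → . f e], [L' → . L], [Y → . L X], [Y → . Y Y X], [Y → . Y a L], [Y → . id X] }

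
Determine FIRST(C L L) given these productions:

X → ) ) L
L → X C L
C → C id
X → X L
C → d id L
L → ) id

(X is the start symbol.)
{ 'd' }

FIRST sets of the non-terminals involved (from the grammar, by fixed-point iteration):
  FIRST(C) = { 'd' }

To compute FIRST(C L L), process the symbols left to right:
Symbol C is a non-terminal. Add FIRST(C) \ {ε} = { 'd' }
C is not nullable (ε ∉ FIRST(C)), so stop here.
FIRST(C L L) = { 'd' }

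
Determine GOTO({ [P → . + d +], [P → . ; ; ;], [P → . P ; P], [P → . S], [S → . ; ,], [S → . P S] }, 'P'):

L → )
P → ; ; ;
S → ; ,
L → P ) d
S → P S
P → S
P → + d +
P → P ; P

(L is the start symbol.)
GOTO(I, 'P') = CLOSURE({ [A → αX.β] : [A → α.Xβ] ∈ I, X = 'P' })

Items with dot before 'P', with the dot advanced:
  [P → . P ; P] → [P → P . ; P]
  [S → . P S] → [S → P . S]
Closure of the advanced items:
  [S → P . S] has the dot before S: add [S → . ; ,], [S → . P S]
  [S → . P S] has the dot before P: add [P → . ; ; ;], [P → . S], [P → . + d +], [P → . P ; P]

GOTO = { [P → . + d +], [P → . ; ; ;], [P → . P ; P], [P → . S], [P → P . ; P], [S → . ; ,], [S → . P S], [S → P . S] }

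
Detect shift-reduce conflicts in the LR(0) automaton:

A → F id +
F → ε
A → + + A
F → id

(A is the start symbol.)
Yes — I0: [F → .] vs [A → . + + A]; I7: [F → .] vs [A → . + + A]

Augment with A' → A and build the canonical LR(0) collection (I0 = CLOSURE({[A' → . A]}), then GOTO on every symbol after a dot until no new states appear). It has 9 states:
  I0: { [A → . + + A], [A → . F id +], [A' → . A], [F → . id], [F → .] }  — shift, reduce
  I1: { [A → + . + A] }  — shift
  I2: { [A' → A .] }  — accept
  I3: { [A → F . id +] }  — shift
  I4: { [F → id .] }  — reduce
  I5: { [A → F id . +] }  — shift
  I6: { [A → F id + .] }  — reduce
  I7: { [A → + + . A], [A → . + + A], [A → . F id +], [F → . id], [F → .] }  — shift, reduce
  I8: { [A → + + A .] }  — reduce

I0 contains reduce item [F → .] and shift items [A → . + + A], [F → . id] — shift-reduce conflict.
I7 contains reduce item [F → .] and shift items [A → . + + A], [F → . id] — shift-reduce conflict.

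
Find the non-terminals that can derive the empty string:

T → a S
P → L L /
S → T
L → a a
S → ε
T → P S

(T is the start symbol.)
{ 'S' }

ε-productions: S → ε
So S is immediately nullable.
No further non-terminal can be added: every production for the remaining non-terminals contains a terminal or a non-nullable non-terminal.
Nullable = { 'S' }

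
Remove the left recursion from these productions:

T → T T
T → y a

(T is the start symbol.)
T is directly left-recursive. The standard transformation for
  A → A α₁ | ... | A α_m | β₁ | ... | β_n
is
  A  → β₁ A' | ... | β_n A'
  A' → α₁ A' | ... | α_m A' | ε

T → y a becomes T → y a T'
T → T T becomes T' → T T'
Add T' → ε

Resulting grammar:
T → y a T'
T' → T T'
T' → ε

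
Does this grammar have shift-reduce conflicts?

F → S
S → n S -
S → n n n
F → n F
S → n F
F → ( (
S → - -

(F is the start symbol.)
A shift-reduce conflict occurs when an LR(0) state has both:
  - a complete (reduce) item [A → α .] (dot at the end), and
  - a shift item [B → β . c γ] (dot before a terminal).

Augment with F' → F and build the canonical LR(0) collection (I0 = CLOSURE({[F' → . F]}), then GOTO on every symbol after a dot until no new states appear). It has 13 states:
  I0: { [F → . ( (], [F → . S], [F → . n F], [F' → . F], [S → . - -], [S → . n F], [S → . n S -], [S → . n n n] }  — shift
  I1: { [F → ( . (] }  — shift
  I2: { [S → - . -] }  — shift
  I3: { [F' → F .] }  — accept
  I4: { [F → S .] }  — reduce
  I5: { [F → . ( (], [F → . S], [F → . n F], [F → n . F], [S → . - -], [S → . n F], [S → . n S -], [S → . n n n], [S → n . F], [S → n . S -], [S → n . n n] }  — shift
  I6: { [F → n F .], [S → n F .] }  — 2 reduces
  I7: { [F → S .], [S → n S . -] }  — shift, reduce
  I8: { [F → . ( (], [F → . S], [F → . n F], [F → n . F], [S → . - -], [S → . n F], [S → . n S -], [S → . n n n], [S → n . F], [S → n . S -], [S → n . n n], [S → n n . n] }  — shift
  I9: { [F → . ( (], [F → . S], [F → . n F], [F → n . F], [S → . - -], [S → . n F], [S → . n S -], [S → . n n n], [S → n . F], [S → n . S -], [S → n . n n], [S → n n . n], [S → n n n .] }  — shift, reduce
  I10: { [S → n S - .] }  — reduce
  I11: { [S → - - .] }  — reduce
  I12: { [F → ( ( .] }  — reduce

I7 contains reduce item [F → S .] and shift item [S → n S . -] — shift-reduce conflict.
I9 contains reduce item [S → n n n .] and shift items [F → . ( (], [F → . n F], [S → . - -], [S → . n F], [S → . n S -], [S → . n n n], [S → n . n n], [S → n n . n] — shift-reduce conflict.

Answer: Yes — I7: [F → S .] vs [S → n S . -]; I9: [S → n n n .] vs [F → . ( (]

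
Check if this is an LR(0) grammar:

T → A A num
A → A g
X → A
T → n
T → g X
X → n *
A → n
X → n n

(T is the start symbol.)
A grammar is LR(0) if no state in the canonical LR(0) collection has:
  - both a shift item (dot before a terminal) and a complete item (shift-reduce conflict), or
  - two or more complete items (reduce-reduce conflict; the accept item [T' → T .] counts as a complete item here).

Augment with T' → T and build the canonical LR(0) collection (I0 = CLOSURE({[T' → . T]}), then GOTO on every symbol after a dot until no new states appear). It has 14 states:
  I0: { [A → . A g], [A → . n], [T → . A A num], [T → . g X], [T → . n], [T' → . T] }  — shift
  I1: { [A → . A g], [A → . n], [A → A . g], [T → A . A num] }  — shift
  I2: { [T' → T .] }  — accept
  I3: { [A → . A g], [A → . n], [T → g . X], [X → . A], [X → . n *], [X → . n n] }  — shift
  I4: { [A → n .], [T → n .] }  — 2 reduces
  I5: { [A → A . g], [X → A .] }  — shift, reduce
  I6: { [T → g X .] }  — reduce
  I7: { [A → n .], [X → n . *], [X → n . n] }  — shift, reduce
  I8: { [X → n * .] }  — reduce
  I9: { [X → n n .] }  — reduce
  I10: { [A → A g .] }  — reduce
  I11: { [A → A . g], [T → A A . num] }  — shift
  I12: { [A → n .] }  — reduce
  I13: { [T → A A num .] }  — reduce

Conflict in state I4:
  Reduce-reduce conflict: [A → n .] and [T → n .]
So the grammar is NOT LR(0).

Answer: No. Reduce-reduce conflict: [A → n .] and [T → n .]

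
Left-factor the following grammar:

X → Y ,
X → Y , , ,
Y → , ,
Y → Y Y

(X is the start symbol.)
Left-factoring transforms A → αβ₁ | αβ₂ into A → αA' and A' → β₁ | β₂
(α is the longest common prefix among the alternatives). Repeat until
no nonterminal has two alternatives with a common prefix.

Round 1: X has alternatives sharing prefix 'Y ,'. Introduce X': X → Y , X'
  Add: X' → ε
  Add: X' → , ,

No remaining common prefixes — done.

Resulting grammar:
X → Y , X'
X' → ε
X' → , ,
Y → , ,
Y → Y Y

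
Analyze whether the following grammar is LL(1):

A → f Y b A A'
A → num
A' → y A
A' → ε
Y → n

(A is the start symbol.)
Relevant sets:
  FOLLOW(A') = { $, 'y' }

For A:
  PREDICT(A → f Y b A A') = { 'f' }
  PREDICT(A → num) = { 'num' }
For A':
  PREDICT(A' → y A) = { 'y' }
  PREDICT(A' → ε) = { $, 'y' }
Y has a single production, so nothing to check there.

Conflict found: Predict set conflict for A': { 'y' }
The grammar is NOT LL(1).

Answer: No. Predict set conflict for A': { 'y' }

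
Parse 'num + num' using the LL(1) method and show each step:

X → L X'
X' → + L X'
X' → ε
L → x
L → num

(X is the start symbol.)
LL(1) parsing maintains a stack (initially the start symbol over $) and the input. At each step: if the stack top is a terminal, match it against the current input token; if it is a non-terminal N, replace it with the RHS of M[N, lookahead] (the unique production whose predict set contains the lookahead).

Stack is shown with the top on the left.

Stack     Input        Action
-----------------------------
X $       num + num $  output X → L X'
L X' $    num + num $  output L → num
num X' $  num + num $  match 'num'
X' $      + num $      output X' → + L X'
+ L X' $  + num $      match '+'
L X' $    num $        output L → num
num X' $  num $        match 'num'
X' $      $            output X' → ε
$         $            accept

The string is accepted.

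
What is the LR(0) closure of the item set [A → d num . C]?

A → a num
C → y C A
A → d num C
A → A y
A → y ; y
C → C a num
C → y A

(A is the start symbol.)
{ [A → d num . C], [C → . C a num], [C → . y A], [C → . y C A] }

Start with: [A → d num . C]
  [A → d num . C] has the dot before C: add [C → . y C A], [C → . C a num], [C → . y A]
No further items can be added.

CLOSURE = { [A → d num . C], [C → . C a num], [C → . y A], [C → . y C A] }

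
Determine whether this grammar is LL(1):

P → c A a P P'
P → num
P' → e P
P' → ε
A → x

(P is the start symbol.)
Relevant sets:
  FOLLOW(P') = { $, 'e' }

For P:
  PREDICT(P → c A a P P') = { 'c' }
  PREDICT(P → num) = { 'num' }
For P':
  PREDICT(P' → e P) = { 'e' }
  PREDICT(P' → ε) = { $, 'e' }
A has a single production, so nothing to check there.

Conflict found: Predict set conflict for P': { 'e' }
The grammar is NOT LL(1).

Answer: No. Predict set conflict for P': { 'e' }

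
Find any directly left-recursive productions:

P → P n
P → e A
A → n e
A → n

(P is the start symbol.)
Direct left recursion occurs when N → N α for some non-terminal N (the right-hand side begins with the left-hand side itself).

P → P n: LEFT RECURSIVE (starts with P)
P → e A: starts with e
A → n e: starts with n
A → n: starts with n

The grammar has direct left recursion on: P.

Answer: Yes, P is left-recursive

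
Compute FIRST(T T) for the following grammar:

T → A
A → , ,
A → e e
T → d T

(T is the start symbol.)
{ ',', 'd', 'e' }

FIRST sets of the non-terminals involved (from the grammar, by fixed-point iteration):
  FIRST(T) = { ',', 'd', 'e' }

To compute FIRST(T T), process the symbols left to right:
Symbol T is a non-terminal. Add FIRST(T) \ {ε} = { ',', 'd', 'e' }
T is not nullable (ε ∉ FIRST(T)), so stop here.
FIRST(T T) = { ',', 'd', 'e' }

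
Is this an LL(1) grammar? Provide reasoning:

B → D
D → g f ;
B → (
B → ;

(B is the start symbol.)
A grammar is LL(1) if for each non-terminal N with multiple productions, the predict sets of those productions are pairwise disjoint, where PREDICT(N → α) = (FIRST(α) \ {ε}) ∪ (FOLLOW(N) if α ⇒* ε).

Relevant sets:
  FIRST(D) = { 'g' }

For B:
  PREDICT(B → D) = { 'g' }
  PREDICT(B → '(') = { '(' }
  PREDICT(B → ';') = { ';' }
D has a single production, so nothing to check there.

All predict sets are disjoint. The grammar IS LL(1).

Answer: Yes, the grammar is LL(1).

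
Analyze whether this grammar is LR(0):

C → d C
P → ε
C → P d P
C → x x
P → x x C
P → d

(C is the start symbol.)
No. Shift-reduce conflict between [P → .] and [C → . d C]

Augment with C' → C and build the canonical LR(0) collection (I0 = CLOSURE({[C' → . C]}), then GOTO on every symbol after a dot until no new states appear). It has 13 states:
  I0: { [C → . P d P], [C → . d C], [C → . x x], [C' → . C], [P → . d], [P → . x x C], [P → .] }  — shift, reduce
  I1: { [C' → C .] }  — accept
  I2: { [C → P . d P] }  — shift
  I3: { [C → . P d P], [C → . d C], [C → . x x], [C → d . C], [P → . d], [P → . x x C], [P → .], [P → d .] }  — shift, 2 reduces
  I4: { [C → x . x], [P → x . x C] }  — shift
  I5: { [C → . P d P], [C → . d C], [C → . x x], [C → x x .], [P → . d], [P → . x x C], [P → .], [P → x x . C] }  — shift, 2 reduces
  I6: { [P → x x C .] }  — reduce
  I7: { [C → d C .] }  — reduce
  I8: { [C → P d . P], [P → . d], [P → . x x C], [P → .] }  — shift, reduce
  I9: { [C → P d P .] }  — reduce
  I10: { [P → d .] }  — reduce
  I11: { [P → x . x C] }  — shift
  I12: { [C → . P d P], [C → . d C], [C → . x x], [P → . d], [P → . x x C], [P → .], [P → x x . C] }  — shift, reduce

Conflict in state I0:
  Shift-reduce conflict between [P → .] and [C → . d C]
So the grammar is NOT LR(0).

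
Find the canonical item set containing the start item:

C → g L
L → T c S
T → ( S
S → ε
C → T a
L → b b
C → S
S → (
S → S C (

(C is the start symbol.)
First, augment the grammar with C' → C
I₀ = CLOSURE({ [C' → . C] }):
  [C' → . C] has the dot before C: add [C → . g L], [C → . T a], [C → . S]
  [C → . T a] has the dot before T: add [T → . ( S]
  [C → . S] has the dot before S: add [S → .], [S → . (], [S → . S C (]
No further items can be added.

I₀ = { [C → . S], [C → . T a], [C → . g L], [C' → . C], [S → . (], [S → . S C (], [S → .], [T → . ( S] }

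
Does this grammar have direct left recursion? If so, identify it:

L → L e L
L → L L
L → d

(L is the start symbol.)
Yes, L is left-recursive

L → L e L: LEFT RECURSIVE (starts with L)
L → L L: LEFT RECURSIVE (starts with L)
L → d: starts with d

The grammar has direct left recursion on: L.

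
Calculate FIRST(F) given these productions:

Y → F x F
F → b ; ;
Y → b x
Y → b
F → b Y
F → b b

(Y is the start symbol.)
{ 'b' }

To compute FIRST(F), examine every production with F on the left-hand side, reading each right-hand side left to right until a non-nullable symbol is reached.

From F → b ; ;:
  - b is a terminal: add 'b' and stop
From F → b Y:
  - b is a terminal: add 'b' and stop
From F → b b:
  - b is a terminal: add 'b' and stop

Collecting: FIRST(F) = { 'b' }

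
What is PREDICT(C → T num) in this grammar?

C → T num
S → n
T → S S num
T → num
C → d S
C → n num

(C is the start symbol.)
{ 'n', 'num' }

PREDICT(C → T num) = (FIRST(RHS) \ {ε}) ∪ (FOLLOW(C) if ε ∈ FIRST(RHS), i.e. RHS ⇒* ε)
FIRST(T) = { 'n', 'num' }
FIRST(T num) = { 'n', 'num' }
ε ∉ FIRST(T num), so FOLLOW(C) is not added.
PREDICT(C → T num) = { 'n', 'num' }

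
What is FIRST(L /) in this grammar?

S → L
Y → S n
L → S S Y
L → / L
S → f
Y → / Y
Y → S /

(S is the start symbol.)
{ '/', 'f' }

FIRST sets of the non-terminals involved (from the grammar, by fixed-point iteration):
  FIRST(L) = { '/', 'f' }

To compute FIRST(L /), process the symbols left to right:
Symbol L is a non-terminal. Add FIRST(L) \ {ε} = { '/', 'f' }
L is not nullable (ε ∉ FIRST(L)), so stop here.
FIRST(L /) = { '/', 'f' }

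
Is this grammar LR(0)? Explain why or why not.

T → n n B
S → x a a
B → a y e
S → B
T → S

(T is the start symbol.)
Yes, the grammar is LR(0)

A grammar is LR(0) if no state in the canonical LR(0) collection has:
  - both a shift item (dot before a terminal) and a complete item (shift-reduce conflict), or
  - two or more complete items (reduce-reduce conflict; the accept item [T' → T .] counts as a complete item here).

Augment with T' → T and build the canonical LR(0) collection (I0 = CLOSURE({[T' → . T]}), then GOTO on every symbol after a dot until no new states appear). It has 13 states:
  I0: { [B → . a y e], [S → . B], [S → . x a a], [T → . S], [T → . n n B], [T' → . T] }  — shift
  I1: { [S → B .] }  — reduce
  I2: { [T → S .] }  — reduce
  I3: { [T' → T .] }  — accept
  I4: { [B → a . y e] }  — shift
  I5: { [T → n . n B] }  — shift
  I6: { [S → x . a a] }  — shift
  I7: { [S → x a . a] }  — shift
  I8: { [S → x a a .] }  — reduce
  I9: { [B → . a y e], [T → n n . B] }  — shift
  I10: { [T → n n B .] }  — reduce
  I11: { [B → a y . e] }  — shift
  I12: { [B → a y e .] }  — reduce

Every state is either a pure shift/goto state or contains exactly one complete item and nothing to shift — no conflicts. The grammar is LR(0).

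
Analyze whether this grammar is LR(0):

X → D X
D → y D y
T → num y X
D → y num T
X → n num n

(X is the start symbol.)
Augment with X' → X and build the canonical LR(0) collection (I0 = CLOSURE({[X' → . X]}), then GOTO on every symbol after a dot until no new states appear). It has 15 states:
  I0: { [D → . y D y], [D → . y num T], [X → . D X], [X → . n num n], [X' → . X] }  — shift
  I1: { [D → . y D y], [D → . y num T], [X → . D X], [X → . n num n], [X → D . X] }  — shift
  I2: { [X' → X .] }  — accept
  I3: { [X → n . num n] }  — shift
  I4: { [D → . y D y], [D → . y num T], [D → y . D y], [D → y . num T] }  — shift
  I5: { [D → y D . y] }  — shift
  I6: { [D → y num . T], [T → . num y X] }  — shift
  I7: { [D → y num T .] }  — reduce
  I8: { [T → num . y X] }  — shift
  I9: { [D → . y D y], [D → . y num T], [T → num y . X], [X → . D X], [X → . n num n] }  — shift
  I10: { [T → num y X .] }  — reduce
  I11: { [D → y D y .] }  — reduce
  I12: { [X → n num . n] }  — shift
  I13: { [X → n num n .] }  — reduce
  I14: { [X → D X .] }  — reduce

Every state is either a pure shift/goto state or contains exactly one complete item and nothing to shift — no conflicts. The grammar is LR(0).

Answer: Yes, the grammar is LR(0)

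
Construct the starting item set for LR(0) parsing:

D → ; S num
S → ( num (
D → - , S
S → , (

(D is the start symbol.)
First, augment the grammar with D' → D
I₀ = CLOSURE({ [D' → . D] }):
  [D' → . D] has the dot before D: add [D → . ; S num], [D → . - , S]
No further items can be added.

I₀ = { [D → . - , S], [D → . ; S num], [D' → . D] }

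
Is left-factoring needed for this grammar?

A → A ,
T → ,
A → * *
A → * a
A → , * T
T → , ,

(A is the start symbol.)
Left-factoring is needed when two productions for the same non-terminal
share a common prefix on the right-hand side.

Productions for A:
  A → A ,
  A → * *
  A → * a
  A → , * T
Productions for T:
  T → ,
  T → , ,

Found common prefix '*' in productions for A
Found common prefix ',' in productions for T

Answer: Yes, A has productions with common prefix '*'; T has productions with common prefix ','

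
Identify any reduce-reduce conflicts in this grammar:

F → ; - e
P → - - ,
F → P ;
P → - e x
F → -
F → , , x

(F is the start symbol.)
A reduce-reduce conflict occurs when an LR(0) state has two complete items [A → α .] and [B → β .] — both call for a reduction, and with no lookahead the parser cannot choose between them.

Augment with F' → F and build the canonical LR(0) collection (I0 = CLOSURE({[F' → . F]}), then GOTO on every symbol after a dot until no new states appear). It has 15 states:
  I0: { [F → . , , x], [F → . -], [F → . ; - e], [F → . P ;], [F' → . F], [P → . - - ,], [P → . - e x] }  — shift
  I1: { [F → , . , x] }  — shift
  I2: { [F → - .], [P → - . - ,], [P → - . e x] }  — shift, reduce
  I3: { [F → ; . - e] }  — shift
  I4: { [F' → F .] }  — accept
  I5: { [F → P . ;] }  — shift
  I6: { [F → P ; .] }  — reduce
  I7: { [F → ; - . e] }  — shift
  I8: { [F → ; - e .] }  — reduce
  I9: { [P → - - . ,] }  — shift
  I10: { [P → - e . x] }  — shift
  I11: { [P → - e x .] }  — reduce
  I12: { [P → - - , .] }  — reduce
  I13: { [F → , , . x] }  — shift
  I14: { [F → , , x .] }  — reduce

No state contains more than one complete item.

Answer: No reduce-reduce conflicts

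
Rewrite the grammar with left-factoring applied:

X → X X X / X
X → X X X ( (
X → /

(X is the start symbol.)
X → X X X X'
X' → / X
X' → ( (
X → /

Left-factoring transforms A → αβ₁ | αβ₂ into A → αA' and A' → β₁ | β₂
(α is the longest common prefix among the alternatives). Repeat until
no nonterminal has two alternatives with a common prefix.

Round 1: X has alternatives sharing prefix 'X X X'. Introduce X': X → X X X X'
  Add: X' → / X
  Add: X' → ( (

No remaining common prefixes — done.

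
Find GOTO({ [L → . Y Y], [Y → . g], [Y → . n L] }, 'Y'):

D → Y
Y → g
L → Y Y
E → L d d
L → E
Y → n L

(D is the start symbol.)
{ [L → Y . Y], [Y → . g], [Y → . n L] }

GOTO(I, 'Y') = CLOSURE({ [A → αX.β] : [A → α.Xβ] ∈ I, X = 'Y' })

Items with dot before 'Y', with the dot advanced:
  [L → . Y Y] → [L → Y . Y]
Closure of the advanced items:
  [L → Y . Y] has the dot before Y: add [Y → . g], [Y → . n L]

GOTO = { [L → Y . Y], [Y → . g], [Y → . n L] }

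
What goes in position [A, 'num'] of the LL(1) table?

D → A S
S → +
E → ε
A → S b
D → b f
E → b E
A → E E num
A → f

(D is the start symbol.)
To find M[A, 'num'], we find productions for A where 'num' is in the predict set (PREDICT(N → α) = (FIRST(α) \ {ε}) ∪ (FOLLOW(N) if α ⇒* ε)).

Relevant sets:
  FIRST(S) = { '+' }
  FIRST(E) = { 'b', ε }

A → S b: PREDICT = { '+' }
A → E E num: PREDICT = { 'b', 'num' }
  'num' is in predict set, so this production goes in M[A, 'num']
A → f: PREDICT = { 'f' }

M[A, 'num'] = A → E E num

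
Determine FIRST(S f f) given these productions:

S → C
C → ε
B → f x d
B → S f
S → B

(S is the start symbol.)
{ 'f' }

FIRST sets of the non-terminals involved (from the grammar, by fixed-point iteration):
  FIRST(S) = { 'f', ε }

To compute FIRST(S f f), process the symbols left to right:
Symbol S is a non-terminal. Add FIRST(S) \ {ε} = { 'f' }
S is nullable (ε ∈ FIRST(S)), continue to the next symbol.
Symbol f is a terminal. Add 'f' and stop.
FIRST(S f f) = { 'f' }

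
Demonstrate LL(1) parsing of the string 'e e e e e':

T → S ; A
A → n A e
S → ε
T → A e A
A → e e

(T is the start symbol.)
Stack is shown with the top on the left.

Stack      Input        Action
------------------------------
T $        e e e e e $  output T → A e A
A e A $    e e e e e $  output A → e e
e e e A $  e e e e e $  match 'e'
e e A $    e e e e $    match 'e'
e A $      e e e $      match 'e'
A $        e e $        output A → e e
e e $      e e $        match 'e'
e $        e $          match 'e'
$          $            accept

The string is accepted.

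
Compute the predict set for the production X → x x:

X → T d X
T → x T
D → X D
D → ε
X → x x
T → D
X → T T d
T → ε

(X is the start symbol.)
PREDICT(X → x x) = (FIRST(RHS) \ {ε}) ∪ (FOLLOW(X) if ε ∈ FIRST(RHS), i.e. RHS ⇒* ε)
FIRST(x x) = { 'x' }
ε ∉ FIRST(x x), so FOLLOW(X) is not added.
PREDICT(X → x x) = { 'x' }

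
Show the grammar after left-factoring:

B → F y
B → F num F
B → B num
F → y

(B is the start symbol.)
Left-factoring transforms A → αβ₁ | αβ₂ into A → αA' and A' → β₁ | β₂
(α is the longest common prefix among the alternatives). Repeat until
no nonterminal has two alternatives with a common prefix.

Round 1: B has alternatives sharing prefix 'F'. Introduce B': B → F B'
  Add: B' → y
  Add: B' → num F

No remaining common prefixes — done.

Resulting grammar:
B → F B'
B' → y
B' → num F
B → B num
F → y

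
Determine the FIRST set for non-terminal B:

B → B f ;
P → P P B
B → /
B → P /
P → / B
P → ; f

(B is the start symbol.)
{ '/', ';' }

To compute FIRST(B), examine every production with B on the left-hand side, reading each right-hand side left to right until a non-nullable symbol is reached.

FIRST sets of the other non-terminals involved (by the same procedure, iterated to a fixed point):
  FIRST(P) = { '/', ';' }

From B → B f ;:
  - B is the symbol being defined: contributes nothing new
    B is not nullable, so stop
From B → /:
  - '/' is a terminal: add '/' and stop
From B → P /:
  - P is a non-terminal: add FIRST(P) \ {ε} = { '/', ';' }
    P is not nullable, so stop

Collecting: FIRST(B) = { '/', ';' }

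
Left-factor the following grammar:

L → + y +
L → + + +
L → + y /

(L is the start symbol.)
L → + L'
L' → y L''
L'' → +
L'' → /
L' → + +

Left-factoring transforms A → αβ₁ | αβ₂ into A → αA' and A' → β₁ | β₂
(α is the longest common prefix among the alternatives). Repeat until
no nonterminal has two alternatives with a common prefix.

Round 1: L has alternatives sharing prefix '+'. Introduce L': L → + L'
  Add: L' → y +
  Add: L' → + +
  Add: L' → y /

Round 2: L' has alternatives sharing prefix 'y'. Introduce L'': L' → y L''
  Add: L'' → +
  Add: L'' → /

No remaining common prefixes — done.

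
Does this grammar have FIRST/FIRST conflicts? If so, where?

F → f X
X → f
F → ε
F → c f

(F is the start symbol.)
No FIRST/FIRST conflicts.

Productions for F:
  F → f X: FIRST = { 'f' }
  F → ε: FIRST = { ε }
  F → c f: FIRST = { 'c' }
X has only one production, so no FIRST/FIRST conflict is possible there.

All alternatives of each non-terminal have pairwise disjoint FIRST sets.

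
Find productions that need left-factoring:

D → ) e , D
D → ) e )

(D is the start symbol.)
Left-factoring is needed when two productions for the same non-terminal
share a common prefix on the right-hand side.

Productions for D:
  D → ) e , D
  D → ) e )

Found common prefix ') e' in productions for D

Answer: Yes, D has productions with common prefix ') e'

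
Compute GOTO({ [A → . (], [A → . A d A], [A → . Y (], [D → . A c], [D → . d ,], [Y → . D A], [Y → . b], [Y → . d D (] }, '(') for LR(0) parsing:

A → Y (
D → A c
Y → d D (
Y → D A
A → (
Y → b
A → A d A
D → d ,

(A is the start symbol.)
{ [A → ( .] }

GOTO(I, '(') = CLOSURE({ [A → αX.β] : [A → α.Xβ] ∈ I, X = '(' })

Items with dot before '(', with the dot advanced:
  [A → . (] → [A → ( .]
Closure adds nothing (no advanced item has the dot before a non-terminal).

GOTO = { [A → ( .] }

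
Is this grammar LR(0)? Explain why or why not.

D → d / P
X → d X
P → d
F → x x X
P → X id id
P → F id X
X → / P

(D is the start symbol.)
No. Shift-reduce conflict between [P → d .] and [X → . / P]

Augment with D' → D and build the canonical LR(0) collection (I0 = CLOSURE({[D' → . D]}), then GOTO on every symbol after a dot until no new states appear). It has 19 states:
  I0: { [D → . d / P], [D' → . D] }  — shift
  I1: { [D' → D .] }  — accept
  I2: { [D → d . / P] }  — shift
  I3: { [D → d / . P], [F → . x x X], [P → . F id X], [P → . X id id], [P → . d], [X → . / P], [X → . d X] }  — shift
  I4: { [F → . x x X], [P → . F id X], [P → . X id id], [P → . d], [X → . / P], [X → . d X], [X → / . P] }  — shift
  I5: { [P → F . id X] }  — shift
  I6: { [D → d / P .] }  — reduce
  I7: { [P → X . id id] }  — shift
  I8: { [P → d .], [X → . / P], [X → . d X], [X → d . X] }  — shift, reduce
  I9: { [F → x . x X] }  — shift
  I10: { [F → x x . X], [X → . / P], [X → . d X] }  — shift
  I11: { [F → x x X .] }  — reduce
  I12: { [X → . / P], [X → . d X], [X → d . X] }  — shift
  I13: { [X → d X .] }  — reduce
  I14: { [P → X id . id] }  — shift
  I15: { [P → X id id .] }  — reduce
  I16: { [P → F id . X], [X → . / P], [X → . d X] }  — shift
  I17: { [P → F id X .] }  — reduce
  I18: { [X → / P .] }  — reduce

Conflict in state I8:
  Shift-reduce conflict between [P → d .] and [X → . / P]
So the grammar is NOT LR(0).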